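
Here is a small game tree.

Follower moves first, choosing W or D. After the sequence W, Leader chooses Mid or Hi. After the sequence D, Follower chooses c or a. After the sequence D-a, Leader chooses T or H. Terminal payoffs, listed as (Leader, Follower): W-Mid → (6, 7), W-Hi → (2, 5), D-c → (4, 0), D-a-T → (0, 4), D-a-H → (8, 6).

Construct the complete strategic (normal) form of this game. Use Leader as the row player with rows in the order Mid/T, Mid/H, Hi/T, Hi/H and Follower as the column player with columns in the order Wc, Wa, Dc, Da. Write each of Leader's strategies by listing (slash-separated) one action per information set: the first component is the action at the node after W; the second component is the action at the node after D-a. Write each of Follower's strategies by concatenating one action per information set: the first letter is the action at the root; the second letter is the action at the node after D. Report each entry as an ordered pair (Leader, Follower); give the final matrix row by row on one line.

            Wc       Wa       Dc       Da
Mid/T    (6,7)    (6,7)    (4,0)    (0,4)
Mid/H    (6,7)    (6,7)    (4,0)    (8,6)
 Hi/T    (2,5)    (2,5)    (4,0)    (0,4)
 Hi/H    (2,5)    (2,5)    (4,0)    (8,6)

Mid/T: (6,7) (6,7) (4,0) (0,4) | Mid/H: (6,7) (6,7) (4,0) (8,6) | Hi/T: (2,5) (2,5) (4,0) (0,4) | Hi/H: (2,5) (2,5) (4,0) (8,6)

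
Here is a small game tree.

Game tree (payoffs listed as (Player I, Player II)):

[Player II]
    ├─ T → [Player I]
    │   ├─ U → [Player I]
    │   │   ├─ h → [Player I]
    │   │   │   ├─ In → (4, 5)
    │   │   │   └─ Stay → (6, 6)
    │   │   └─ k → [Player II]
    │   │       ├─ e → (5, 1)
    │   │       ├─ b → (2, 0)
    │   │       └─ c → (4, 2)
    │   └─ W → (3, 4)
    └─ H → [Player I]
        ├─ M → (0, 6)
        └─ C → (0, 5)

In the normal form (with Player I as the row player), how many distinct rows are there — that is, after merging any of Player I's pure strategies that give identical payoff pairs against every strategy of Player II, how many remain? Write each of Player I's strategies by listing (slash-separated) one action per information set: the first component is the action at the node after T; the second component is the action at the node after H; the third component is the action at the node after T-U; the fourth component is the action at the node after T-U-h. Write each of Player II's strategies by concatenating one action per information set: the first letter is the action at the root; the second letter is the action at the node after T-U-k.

8

Player I has 16 pure strategies: U/M/h/In, U/M/h/Stay, U/M/k/In, U/M/k/Stay, U/C/h/In, U/C/h/Stay, U/C/k/In, U/C/k/Stay, W/M/h/In, W/M/h/Stay, W/M/k/In, W/M/k/Stay, W/C/h/In, W/C/h/Stay, W/C/k/In, W/C/k/Stay. Columns: Te, Tb, Tc, He, Hb, Hc.
{U/M/h/In} → row (4,5) (4,5) (4,5) (0,6) (0,6) (0,6)
{U/M/h/Stay} → row (6,6) (6,6) (6,6) (0,6) (0,6) (0,6)
{U/M/k/In, U/M/k/Stay} → row (5,1) (2,0) (4,2) (0,6) (0,6) (0,6)
{U/C/h/In} → row (4,5) (4,5) (4,5) (0,5) (0,5) (0,5)
{U/C/h/Stay} → row (6,6) (6,6) (6,6) (0,5) (0,5) (0,5)
{U/C/k/In, U/C/k/Stay} → row (5,1) (2,0) (4,2) (0,5) (0,5) (0,5)
{W/M/h/In, W/M/h/Stay, W/M/k/In, W/M/k/Stay} → row (3,4) (3,4) (3,4) (0,6) (0,6) (0,6)
{W/C/h/In, W/C/h/Stay, W/C/k/In, W/C/k/Stay} → row (3,4) (3,4) (3,4) (0,5) (0,5) (0,5)
That's 8 distinct rows out of 16 strategies.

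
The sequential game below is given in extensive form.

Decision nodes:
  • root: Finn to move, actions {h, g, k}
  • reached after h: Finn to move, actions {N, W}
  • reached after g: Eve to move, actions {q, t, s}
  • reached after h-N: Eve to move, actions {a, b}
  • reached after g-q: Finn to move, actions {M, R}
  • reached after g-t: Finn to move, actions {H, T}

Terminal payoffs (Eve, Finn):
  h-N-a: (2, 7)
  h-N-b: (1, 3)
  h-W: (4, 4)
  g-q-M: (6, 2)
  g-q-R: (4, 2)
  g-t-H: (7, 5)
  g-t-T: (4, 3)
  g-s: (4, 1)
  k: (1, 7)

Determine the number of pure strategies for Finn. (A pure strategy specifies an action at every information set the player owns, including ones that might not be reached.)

Finn owns the root with actions {h, g, k} — three choices.
Finn owns the node after h with actions {N, W} — two choices.
Finn owns the node after g-q with actions {M, R} — two choices.
Finn owns the node after g-t with actions {H, T} — two choices.
A pure strategy fixes one action at each information set independently, so the count is the product 3 × 2 × 2 × 2 = 24.

24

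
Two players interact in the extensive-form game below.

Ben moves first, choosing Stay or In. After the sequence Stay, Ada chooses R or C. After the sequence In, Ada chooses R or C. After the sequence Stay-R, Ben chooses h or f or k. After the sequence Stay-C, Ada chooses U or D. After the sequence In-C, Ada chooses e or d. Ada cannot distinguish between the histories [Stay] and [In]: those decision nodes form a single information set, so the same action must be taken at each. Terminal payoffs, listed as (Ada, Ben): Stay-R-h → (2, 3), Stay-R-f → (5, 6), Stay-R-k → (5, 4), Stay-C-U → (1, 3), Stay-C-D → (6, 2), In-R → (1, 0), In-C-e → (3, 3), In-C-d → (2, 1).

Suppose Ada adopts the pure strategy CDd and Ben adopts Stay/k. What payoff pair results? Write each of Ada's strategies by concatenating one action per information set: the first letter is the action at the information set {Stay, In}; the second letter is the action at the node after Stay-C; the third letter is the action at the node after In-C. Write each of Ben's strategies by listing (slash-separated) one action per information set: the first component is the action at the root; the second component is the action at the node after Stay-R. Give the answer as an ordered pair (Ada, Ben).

(6, 2)

Trace the play path from the root:
  Ben plays Stay
  Ada plays C at [Stay]
  Ada plays D at [Stay-C]
→ terminal payoff (6, 2).
(Ada's choice at the node after In-C is never reached on this path, so it doesn't affect the outcome.)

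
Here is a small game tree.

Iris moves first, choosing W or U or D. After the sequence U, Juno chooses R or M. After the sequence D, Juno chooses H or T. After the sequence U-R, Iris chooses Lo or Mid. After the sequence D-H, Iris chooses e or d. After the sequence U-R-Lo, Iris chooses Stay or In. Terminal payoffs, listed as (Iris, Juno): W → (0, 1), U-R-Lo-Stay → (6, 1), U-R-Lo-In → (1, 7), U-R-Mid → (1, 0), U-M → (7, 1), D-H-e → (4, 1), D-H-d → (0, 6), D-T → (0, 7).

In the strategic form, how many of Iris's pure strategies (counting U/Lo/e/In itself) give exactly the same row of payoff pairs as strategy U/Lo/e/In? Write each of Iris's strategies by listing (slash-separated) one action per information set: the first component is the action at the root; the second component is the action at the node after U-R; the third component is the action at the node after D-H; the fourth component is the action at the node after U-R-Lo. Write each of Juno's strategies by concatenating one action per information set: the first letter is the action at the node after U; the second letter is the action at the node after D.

Row for U/Lo/e/In (columns RH, RT, MH, MT): (1,7) (1,7) (7,1) (7,1).
Under U/Lo/e/In, Iris's choice at the node after D-H can never be reached regardless of what Juno does, so varying those choices leaves every outcome unchanged.
Holding the reachable choices fixed and varying the unreachable one freely already gives 2 equivalent strategies.
No other strategy reproduces this row, so those 2 are the full class: U/Lo/e/In, U/Lo/d/In.

2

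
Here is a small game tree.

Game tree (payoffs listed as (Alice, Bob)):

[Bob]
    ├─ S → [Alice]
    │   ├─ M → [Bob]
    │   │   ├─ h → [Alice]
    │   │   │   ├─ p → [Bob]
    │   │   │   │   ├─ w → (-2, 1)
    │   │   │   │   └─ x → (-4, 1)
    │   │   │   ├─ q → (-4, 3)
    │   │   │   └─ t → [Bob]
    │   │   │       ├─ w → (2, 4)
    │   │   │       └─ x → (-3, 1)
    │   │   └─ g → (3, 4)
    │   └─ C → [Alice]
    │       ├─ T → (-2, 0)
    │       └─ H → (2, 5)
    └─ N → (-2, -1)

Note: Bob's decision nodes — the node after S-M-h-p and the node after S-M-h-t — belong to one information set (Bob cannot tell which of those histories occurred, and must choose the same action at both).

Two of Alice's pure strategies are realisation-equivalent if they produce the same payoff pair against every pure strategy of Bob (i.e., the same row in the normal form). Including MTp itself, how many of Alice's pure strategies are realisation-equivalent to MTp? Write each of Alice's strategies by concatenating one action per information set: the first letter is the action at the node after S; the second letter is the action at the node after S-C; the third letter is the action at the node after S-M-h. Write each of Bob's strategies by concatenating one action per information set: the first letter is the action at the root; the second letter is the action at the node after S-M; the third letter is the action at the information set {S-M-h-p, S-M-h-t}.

Row for MTp (columns Shw, Shx, Sgw, Sgx, Nhw, Nhx, Ngw, Ngx): (-2,1) (-4,1) (3,4) (3,4) (-2,-1) (-2,-1) (-2,-1) (-2,-1).
Under MTp, Alice's choice at the node after S-C can never be reached regardless of what Bob does, so varying those choices leaves every outcome unchanged.
Holding the reachable choices fixed and varying the unreachable one freely already gives 2 equivalent strategies.
No other strategy reproduces this row, so those 2 are the full class: MTp, MHp.

2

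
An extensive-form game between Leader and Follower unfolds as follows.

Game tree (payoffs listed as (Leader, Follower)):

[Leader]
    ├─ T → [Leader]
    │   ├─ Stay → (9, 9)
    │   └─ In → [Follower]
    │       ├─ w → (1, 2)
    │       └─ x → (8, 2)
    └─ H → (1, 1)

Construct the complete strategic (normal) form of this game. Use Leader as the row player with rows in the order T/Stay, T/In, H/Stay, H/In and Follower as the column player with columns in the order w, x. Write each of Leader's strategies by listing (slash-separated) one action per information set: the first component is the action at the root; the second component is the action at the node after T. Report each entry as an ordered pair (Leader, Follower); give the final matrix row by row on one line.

              w        x
T/Stay    (9,9)    (9,9)
  T/In    (1,2)    (8,2)
H/Stay    (1,1)    (1,1)
  H/In    (1,1)    (1,1)

T/Stay: (9,9) (9,9) | T/In: (1,2) (8,2) | H/Stay: (1,1) (1,1) | H/In: (1,1) (1,1)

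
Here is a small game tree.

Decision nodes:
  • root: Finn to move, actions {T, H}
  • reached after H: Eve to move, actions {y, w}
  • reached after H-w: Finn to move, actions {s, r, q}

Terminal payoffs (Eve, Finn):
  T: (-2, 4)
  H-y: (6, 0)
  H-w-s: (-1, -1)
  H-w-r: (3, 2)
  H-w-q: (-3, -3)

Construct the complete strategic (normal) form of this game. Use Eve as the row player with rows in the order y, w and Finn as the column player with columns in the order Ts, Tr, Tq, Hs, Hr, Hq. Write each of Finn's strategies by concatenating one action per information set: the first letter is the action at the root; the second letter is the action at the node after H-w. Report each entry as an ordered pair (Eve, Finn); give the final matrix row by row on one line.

Row y: Ts→(-2,4), Tr→(-2,4), Tq→(-2,4), Hs→(6,0), Hr→(6,0), Hq→(6,0)
Row w: Ts→(-2,4), Tr→(-2,4), Tq→(-2,4), Hs→(-1,-1), Hr→(3,2), Hq→(-3,-3)

y: (-2,4) (-2,4) (-2,4) (6,0) (6,0) (6,0) | w: (-2,4) (-2,4) (-2,4) (-1,-1) (3,2) (-3,-3)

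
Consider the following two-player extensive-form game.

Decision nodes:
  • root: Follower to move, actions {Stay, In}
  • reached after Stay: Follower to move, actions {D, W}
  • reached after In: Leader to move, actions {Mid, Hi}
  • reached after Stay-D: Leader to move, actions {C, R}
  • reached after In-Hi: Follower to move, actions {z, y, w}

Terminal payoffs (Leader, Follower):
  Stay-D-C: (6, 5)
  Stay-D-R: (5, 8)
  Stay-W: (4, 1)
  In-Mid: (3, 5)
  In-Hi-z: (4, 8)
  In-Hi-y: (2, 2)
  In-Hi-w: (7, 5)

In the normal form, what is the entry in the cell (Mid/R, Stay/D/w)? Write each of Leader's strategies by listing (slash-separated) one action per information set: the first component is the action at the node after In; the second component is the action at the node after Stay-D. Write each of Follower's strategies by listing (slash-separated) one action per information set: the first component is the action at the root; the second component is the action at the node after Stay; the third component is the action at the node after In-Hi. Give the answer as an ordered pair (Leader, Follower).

Trace the play path from the root:
  Follower plays Stay
  Follower plays D at [Stay]
  Leader plays R at [Stay-D]
→ terminal payoff (5, 8).
(Leader's choice at the node after In is never reached on this path, so it doesn't affect the outcome.)

(5, 8)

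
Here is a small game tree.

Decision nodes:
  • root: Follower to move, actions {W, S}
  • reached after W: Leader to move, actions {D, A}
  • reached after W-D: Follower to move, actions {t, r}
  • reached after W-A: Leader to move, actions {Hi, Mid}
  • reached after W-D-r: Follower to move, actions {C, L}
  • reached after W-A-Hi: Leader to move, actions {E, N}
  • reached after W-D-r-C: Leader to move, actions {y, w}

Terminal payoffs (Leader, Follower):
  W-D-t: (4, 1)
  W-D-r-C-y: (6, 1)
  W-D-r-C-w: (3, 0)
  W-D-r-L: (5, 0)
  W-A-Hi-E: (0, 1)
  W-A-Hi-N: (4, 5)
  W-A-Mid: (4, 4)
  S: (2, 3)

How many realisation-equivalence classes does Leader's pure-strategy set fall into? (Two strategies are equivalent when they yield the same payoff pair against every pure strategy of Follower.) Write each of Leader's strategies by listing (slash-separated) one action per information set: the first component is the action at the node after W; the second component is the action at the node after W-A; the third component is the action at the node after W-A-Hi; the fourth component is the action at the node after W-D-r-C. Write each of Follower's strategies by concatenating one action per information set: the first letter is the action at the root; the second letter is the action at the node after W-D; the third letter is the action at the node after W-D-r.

Leader has 16 pure strategies: D/Hi/E/y, D/Hi/E/w, D/Hi/N/y, D/Hi/N/w, D/Mid/E/y, D/Mid/E/w, D/Mid/N/y, D/Mid/N/w, A/Hi/E/y, A/Hi/E/w, A/Hi/N/y, A/Hi/N/w, A/Mid/E/y, A/Mid/E/w, A/Mid/N/y, A/Mid/N/w. Columns: WtC, WtL, WrC, WrL, StC, StL, SrC, SrL.
{D/Hi/E/y, D/Hi/N/y, D/Mid/E/y, D/Mid/N/y} → row (4,1) (4,1) (6,1) (5,0) (2,3) (2,3) (2,3) (2,3)
{D/Hi/E/w, D/Hi/N/w, D/Mid/E/w, D/Mid/N/w} → row (4,1) (4,1) (3,0) (5,0) (2,3) (2,3) (2,3) (2,3)
{A/Hi/E/y, A/Hi/E/w} → row (0,1) (0,1) (0,1) (0,1) (2,3) (2,3) (2,3) (2,3)
{A/Hi/N/y, A/Hi/N/w} → row (4,5) (4,5) (4,5) (4,5) (2,3) (2,3) (2,3) (2,3)
{A/Mid/E/y, A/Mid/E/w, A/Mid/N/y, A/Mid/N/w} → row (4,4) (4,4) (4,4) (4,4) (2,3) (2,3) (2,3) (2,3)
That's 5 distinct rows out of 16 strategies.

5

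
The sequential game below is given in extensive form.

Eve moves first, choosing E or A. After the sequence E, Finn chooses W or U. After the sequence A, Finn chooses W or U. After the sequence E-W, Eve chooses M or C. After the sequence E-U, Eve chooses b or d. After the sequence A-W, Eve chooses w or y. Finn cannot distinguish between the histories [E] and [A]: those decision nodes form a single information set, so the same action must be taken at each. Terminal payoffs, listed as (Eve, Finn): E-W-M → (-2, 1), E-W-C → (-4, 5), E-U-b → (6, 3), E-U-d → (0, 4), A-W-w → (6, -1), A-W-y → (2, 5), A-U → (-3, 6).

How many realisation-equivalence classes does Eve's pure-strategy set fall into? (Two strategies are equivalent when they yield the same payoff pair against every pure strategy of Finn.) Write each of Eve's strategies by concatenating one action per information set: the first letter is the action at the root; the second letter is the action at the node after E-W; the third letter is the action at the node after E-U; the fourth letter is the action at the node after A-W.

Eve has 16 pure strategies: EMbw, EMby, EMdw, EMdy, ECbw, ECby, ECdw, ECdy, AMbw, AMby, AMdw, AMdy, ACbw, ACby, ACdw, ACdy. Columns: W, U.
{EMbw, EMby} → row (-2,1) (6,3)
{EMdw, EMdy} → row (-2,1) (0,4)
{ECbw, ECby} → row (-4,5) (6,3)
{ECdw, ECdy} → row (-4,5) (0,4)
{AMbw, AMdw, ACbw, ACdw} → row (6,-1) (-3,6)
{AMby, AMdy, ACby, ACdy} → row (2,5) (-3,6)
That's 6 distinct rows out of 16 strategies.

6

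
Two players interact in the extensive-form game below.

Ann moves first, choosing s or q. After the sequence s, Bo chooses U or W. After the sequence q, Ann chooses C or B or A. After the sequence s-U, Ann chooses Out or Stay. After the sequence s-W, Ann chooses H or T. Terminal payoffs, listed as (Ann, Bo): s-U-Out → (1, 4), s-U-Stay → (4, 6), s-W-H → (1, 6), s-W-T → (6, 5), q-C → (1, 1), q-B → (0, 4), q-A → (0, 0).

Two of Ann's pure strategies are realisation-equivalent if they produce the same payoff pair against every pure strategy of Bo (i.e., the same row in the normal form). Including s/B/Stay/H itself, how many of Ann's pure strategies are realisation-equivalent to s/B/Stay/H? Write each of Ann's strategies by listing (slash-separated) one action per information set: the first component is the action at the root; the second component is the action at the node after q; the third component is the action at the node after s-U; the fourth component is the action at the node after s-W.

Row for s/B/Stay/H (columns U, W): (4,6) (1,6).
Under s/B/Stay/H, Ann's choice at the node after q can never be reached regardless of what Bo does, so varying those choices leaves every outcome unchanged.
Holding the reachable choices fixed and varying the unreachable one freely already gives 3 equivalent strategies.
No other strategy reproduces this row, so those 3 are the full class: s/C/Stay/H, s/B/Stay/H, s/A/Stay/H.

3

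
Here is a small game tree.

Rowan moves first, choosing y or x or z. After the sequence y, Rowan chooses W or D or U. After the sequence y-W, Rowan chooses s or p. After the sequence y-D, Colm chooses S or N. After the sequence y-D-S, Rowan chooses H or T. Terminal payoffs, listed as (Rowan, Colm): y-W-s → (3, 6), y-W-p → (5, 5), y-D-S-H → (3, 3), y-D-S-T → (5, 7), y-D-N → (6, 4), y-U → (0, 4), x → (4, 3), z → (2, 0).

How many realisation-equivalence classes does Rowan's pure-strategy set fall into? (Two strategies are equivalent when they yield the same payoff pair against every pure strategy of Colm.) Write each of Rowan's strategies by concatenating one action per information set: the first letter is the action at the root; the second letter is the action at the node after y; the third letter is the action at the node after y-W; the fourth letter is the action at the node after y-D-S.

Rowan has 36 pure strategies: yWsH, yWsT, yWpH, yWpT, yDsH, yDsT, yDpH, yDpT, yUsH, yUsT, yUpH, yUpT, xWsH, xWsT, xWpH, xWpT, xDsH, xDsT, xDpH, xDpT, xUsH, xUsT, xUpH, xUpT, zWsH, zWsT, zWpH, zWpT, zDsH, zDsT, zDpH, zDpT, zUsH, zUsT, zUpH, zUpT. Columns: S, N.
{yWsH, yWsT} → row (3,6) (3,6)
{yWpH, yWpT} → row (5,5) (5,5)
{yDsH, yDpH} → row (3,3) (6,4)
{yDsT, yDpT} → row (5,7) (6,4)
{yUsH, yUsT, yUpH, yUpT} → row (0,4) (0,4)
{xWsH, xWsT, xWpH, xWpT, xDsH, xDsT, xDpH, xDpT, xUsH, xUsT, xUpH, xUpT} → row (4,3) (4,3)
{zWsH, zWsT, zWpH, zWpT, zDsH, zDsT, zDpH, zDpT, zUsH, zUsT, zUpH, zUpT} → row (2,0) (2,0)
That's 7 distinct rows out of 36 strategies.

7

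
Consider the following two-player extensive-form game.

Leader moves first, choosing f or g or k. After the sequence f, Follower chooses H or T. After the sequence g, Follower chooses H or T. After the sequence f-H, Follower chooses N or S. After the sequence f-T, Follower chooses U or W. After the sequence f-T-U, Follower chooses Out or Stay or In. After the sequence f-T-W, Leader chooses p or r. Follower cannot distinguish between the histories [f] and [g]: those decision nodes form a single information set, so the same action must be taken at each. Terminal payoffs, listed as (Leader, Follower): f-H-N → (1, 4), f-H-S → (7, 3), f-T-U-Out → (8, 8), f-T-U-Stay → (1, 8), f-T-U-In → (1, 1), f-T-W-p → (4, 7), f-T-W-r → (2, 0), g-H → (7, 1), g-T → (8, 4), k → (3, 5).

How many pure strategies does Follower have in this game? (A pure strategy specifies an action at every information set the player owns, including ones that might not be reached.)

Follower owns the information set {f, g} with actions {H, T} — two choices.
Follower owns the node after f-H with actions {N, S} — two choices.
Follower owns the node after f-T with actions {U, W} — two choices.
Follower owns the node after f-T-U with actions {Out, Stay, In} — three choices.
A pure strategy fixes one action at each information set independently, so the count is the product 2 × 2 × 2 × 3 = 24.
(For reference, Leader has 6 pure strategies, giving a 24×6 normal-form matrix.)

24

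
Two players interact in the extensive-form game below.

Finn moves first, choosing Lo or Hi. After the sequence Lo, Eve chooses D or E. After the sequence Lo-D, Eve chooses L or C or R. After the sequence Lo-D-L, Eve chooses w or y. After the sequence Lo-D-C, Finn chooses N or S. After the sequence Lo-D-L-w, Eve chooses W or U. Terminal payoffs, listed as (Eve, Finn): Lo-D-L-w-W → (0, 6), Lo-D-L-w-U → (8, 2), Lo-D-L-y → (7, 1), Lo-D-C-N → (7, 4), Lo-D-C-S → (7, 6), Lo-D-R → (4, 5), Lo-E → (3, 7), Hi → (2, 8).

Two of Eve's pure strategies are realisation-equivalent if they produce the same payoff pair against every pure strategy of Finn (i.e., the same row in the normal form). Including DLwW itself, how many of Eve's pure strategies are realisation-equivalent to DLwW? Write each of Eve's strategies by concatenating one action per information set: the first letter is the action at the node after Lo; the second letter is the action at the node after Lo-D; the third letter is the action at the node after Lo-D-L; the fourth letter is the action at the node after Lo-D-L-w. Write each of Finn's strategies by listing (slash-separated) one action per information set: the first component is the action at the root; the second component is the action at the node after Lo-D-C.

Row for DLwW (columns Lo/N, Lo/S, Hi/N, Hi/S): (0,6) (0,6) (2,8) (2,8).
Every one of Eve's information sets is on the play path for some reply by Finn when Eve follows DLwW.
Changing the action at any of them therefore changes at least one column, so only DLwW itself gives this row.

1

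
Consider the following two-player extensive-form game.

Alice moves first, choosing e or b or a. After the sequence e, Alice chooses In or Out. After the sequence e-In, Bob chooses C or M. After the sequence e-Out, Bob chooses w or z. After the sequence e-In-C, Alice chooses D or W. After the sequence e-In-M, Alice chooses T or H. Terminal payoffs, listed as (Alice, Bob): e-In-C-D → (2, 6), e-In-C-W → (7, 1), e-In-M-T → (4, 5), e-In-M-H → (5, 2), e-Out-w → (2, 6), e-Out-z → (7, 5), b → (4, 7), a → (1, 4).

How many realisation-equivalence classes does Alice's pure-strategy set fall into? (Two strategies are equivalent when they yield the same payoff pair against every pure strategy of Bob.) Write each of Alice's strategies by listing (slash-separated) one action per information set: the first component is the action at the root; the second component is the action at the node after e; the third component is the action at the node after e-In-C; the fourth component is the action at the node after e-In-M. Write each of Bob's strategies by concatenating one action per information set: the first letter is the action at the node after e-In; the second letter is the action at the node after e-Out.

7

Alice has 24 pure strategies: e/In/D/T, e/In/D/H, e/In/W/T, e/In/W/H, e/Out/D/T, e/Out/D/H, e/Out/W/T, e/Out/W/H, b/In/D/T, b/In/D/H, b/In/W/T, b/In/W/H, b/Out/D/T, b/Out/D/H, b/Out/W/T, b/Out/W/H, a/In/D/T, a/In/D/H, a/In/W/T, a/In/W/H, a/Out/D/T, a/Out/D/H, a/Out/W/T, a/Out/W/H. Columns: Cw, Cz, Mw, Mz.
{e/In/D/T} → row (2,6) (2,6) (4,5) (4,5)
{e/In/D/H} → row (2,6) (2,6) (5,2) (5,2)
{e/In/W/T} → row (7,1) (7,1) (4,5) (4,5)
{e/In/W/H} → row (7,1) (7,1) (5,2) (5,2)
{e/Out/D/T, e/Out/D/H, e/Out/W/T, e/Out/W/H} → row (2,6) (7,5) (2,6) (7,5)
{b/In/D/T, b/In/D/H, b/In/W/T, b/In/W/H, b/Out/D/T, b/Out/D/H, b/Out/W/T, b/Out/W/H} → row (4,7) (4,7) (4,7) (4,7)
{a/In/D/T, a/In/D/H, a/In/W/T, a/In/W/H, a/Out/D/T, a/Out/D/H, a/Out/W/T, a/Out/W/H} → row (1,4) (1,4) (1,4) (1,4)
That's 7 distinct rows out of 24 strategies.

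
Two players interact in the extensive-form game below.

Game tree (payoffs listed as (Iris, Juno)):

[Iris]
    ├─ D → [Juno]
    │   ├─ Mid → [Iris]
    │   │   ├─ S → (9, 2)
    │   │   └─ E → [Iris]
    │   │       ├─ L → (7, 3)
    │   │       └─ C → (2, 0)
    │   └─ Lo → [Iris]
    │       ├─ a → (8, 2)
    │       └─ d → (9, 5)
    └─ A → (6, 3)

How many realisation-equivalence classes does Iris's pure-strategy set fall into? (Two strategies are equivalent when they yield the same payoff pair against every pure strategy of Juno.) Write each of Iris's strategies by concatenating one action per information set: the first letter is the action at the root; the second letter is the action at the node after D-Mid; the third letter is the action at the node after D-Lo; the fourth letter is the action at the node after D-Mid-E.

7

Iris has 16 pure strategies: DSaL, DSaC, DSdL, DSdC, DEaL, DEaC, DEdL, DEdC, ASaL, ASaC, ASdL, ASdC, AEaL, AEaC, AEdL, AEdC. Columns: Mid, Lo.
{DSaL, DSaC} → row (9,2) (8,2)
{DSdL, DSdC} → row (9,2) (9,5)
{DEaL} → row (7,3) (8,2)
{DEaC} → row (2,0) (8,2)
{DEdL} → row (7,3) (9,5)
{DEdC} → row (2,0) (9,5)
{ASaL, ASaC, ASdL, ASdC, AEaL, AEaC, AEdL, AEdC} → row (6,3) (6,3)
That's 7 distinct rows out of 16 strategies.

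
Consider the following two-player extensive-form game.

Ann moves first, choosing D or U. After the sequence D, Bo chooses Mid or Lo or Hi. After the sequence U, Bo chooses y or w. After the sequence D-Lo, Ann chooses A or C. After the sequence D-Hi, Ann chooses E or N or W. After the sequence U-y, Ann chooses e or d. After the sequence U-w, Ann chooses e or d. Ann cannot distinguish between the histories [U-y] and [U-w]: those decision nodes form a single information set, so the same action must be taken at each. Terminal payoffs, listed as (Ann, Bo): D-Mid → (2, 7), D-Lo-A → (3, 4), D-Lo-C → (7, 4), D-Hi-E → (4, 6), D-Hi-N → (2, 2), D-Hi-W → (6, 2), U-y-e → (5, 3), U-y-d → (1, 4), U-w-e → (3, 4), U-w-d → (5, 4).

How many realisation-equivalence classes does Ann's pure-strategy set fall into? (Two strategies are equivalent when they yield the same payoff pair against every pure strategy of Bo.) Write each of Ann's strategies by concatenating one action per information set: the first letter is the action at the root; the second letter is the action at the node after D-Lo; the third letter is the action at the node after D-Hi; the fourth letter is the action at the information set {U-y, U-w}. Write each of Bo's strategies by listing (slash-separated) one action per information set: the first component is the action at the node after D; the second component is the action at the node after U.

Ann has 24 pure strategies: DAEe, DAEd, DANe, DANd, DAWe, DAWd, DCEe, DCEd, DCNe, DCNd, DCWe, DCWd, UAEe, UAEd, UANe, UANd, UAWe, UAWd, UCEe, UCEd, UCNe, UCNd, UCWe, UCWd. Columns: Mid/y, Mid/w, Lo/y, Lo/w, Hi/y, Hi/w.
{DAEe, DAEd} → row (2,7) (2,7) (3,4) (3,4) (4,6) (4,6)
{DANe, DANd} → row (2,7) (2,7) (3,4) (3,4) (2,2) (2,2)
{DAWe, DAWd} → row (2,7) (2,7) (3,4) (3,4) (6,2) (6,2)
{DCEe, DCEd} → row (2,7) (2,7) (7,4) (7,4) (4,6) (4,6)
{DCNe, DCNd} → row (2,7) (2,7) (7,4) (7,4) (2,2) (2,2)
{DCWe, DCWd} → row (2,7) (2,7) (7,4) (7,4) (6,2) (6,2)
{UAEe, UANe, UAWe, UCEe, UCNe, UCWe} → row (5,3) (3,4) (5,3) (3,4) (5,3) (3,4)
{UAEd, UANd, UAWd, UCEd, UCNd, UCWd} → row (1,4) (5,4) (1,4) (5,4) (1,4) (5,4)
That's 8 distinct rows out of 24 strategies.

8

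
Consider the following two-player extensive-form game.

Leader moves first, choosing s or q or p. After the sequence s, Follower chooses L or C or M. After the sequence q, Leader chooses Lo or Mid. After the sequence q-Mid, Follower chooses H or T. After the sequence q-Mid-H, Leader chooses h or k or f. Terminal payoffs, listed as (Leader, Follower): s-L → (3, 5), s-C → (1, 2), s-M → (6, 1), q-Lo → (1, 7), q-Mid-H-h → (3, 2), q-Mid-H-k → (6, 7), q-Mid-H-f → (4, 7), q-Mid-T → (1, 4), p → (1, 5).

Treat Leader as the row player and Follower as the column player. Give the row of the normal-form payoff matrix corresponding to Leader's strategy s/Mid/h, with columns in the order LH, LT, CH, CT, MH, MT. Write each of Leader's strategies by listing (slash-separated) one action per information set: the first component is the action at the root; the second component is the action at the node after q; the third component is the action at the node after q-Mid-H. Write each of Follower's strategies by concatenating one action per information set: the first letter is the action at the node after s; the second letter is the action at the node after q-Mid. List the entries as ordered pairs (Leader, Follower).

vs LH: Leader plays s → Follower plays L at [s] → (3, 5)
vs LT: Leader plays s → Follower plays L at [s] → (3, 5)
vs CH: Leader plays s → Follower plays C at [s] → (1, 2)
vs CT: Leader plays s → Follower plays C at [s] → (1, 2)
vs MH: Leader plays s → Follower plays M at [s] → (6, 1)
vs MT: Leader plays s → Follower plays M at [s] → (6, 1)

(3,5) (3,5) (1,2) (1,2) (6,1) (6,1)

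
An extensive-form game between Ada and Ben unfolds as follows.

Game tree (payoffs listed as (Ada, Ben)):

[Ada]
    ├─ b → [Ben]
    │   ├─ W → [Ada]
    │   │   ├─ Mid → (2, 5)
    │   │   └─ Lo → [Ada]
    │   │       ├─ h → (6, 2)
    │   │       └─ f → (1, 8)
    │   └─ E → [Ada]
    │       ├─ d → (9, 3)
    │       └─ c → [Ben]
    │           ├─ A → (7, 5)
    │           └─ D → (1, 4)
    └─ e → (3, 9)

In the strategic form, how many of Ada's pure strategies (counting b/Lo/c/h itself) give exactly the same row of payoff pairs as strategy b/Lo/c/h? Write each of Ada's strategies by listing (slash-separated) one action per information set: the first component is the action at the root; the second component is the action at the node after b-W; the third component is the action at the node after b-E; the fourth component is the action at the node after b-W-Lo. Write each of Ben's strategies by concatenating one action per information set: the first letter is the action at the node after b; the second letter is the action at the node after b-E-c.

1

Row for b/Lo/c/h (columns WA, WD, EA, ED): (6,2) (6,2) (7,5) (1,4).
Every one of Ada's information sets is on the play path for some reply by Ben when Ada follows b/Lo/c/h.
Changing the action at any of them therefore changes at least one column, so only b/Lo/c/h itself gives this row.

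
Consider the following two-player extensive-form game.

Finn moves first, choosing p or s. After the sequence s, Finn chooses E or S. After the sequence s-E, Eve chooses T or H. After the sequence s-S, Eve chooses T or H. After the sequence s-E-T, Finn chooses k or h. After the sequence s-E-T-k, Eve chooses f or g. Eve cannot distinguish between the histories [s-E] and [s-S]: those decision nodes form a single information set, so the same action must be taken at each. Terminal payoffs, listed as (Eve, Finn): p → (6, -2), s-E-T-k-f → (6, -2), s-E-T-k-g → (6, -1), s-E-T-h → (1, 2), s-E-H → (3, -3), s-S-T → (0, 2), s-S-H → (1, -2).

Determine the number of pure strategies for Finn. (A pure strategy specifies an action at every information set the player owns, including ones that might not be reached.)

Finn owns the root with actions {p, s} — two choices.
Finn owns the node after s with actions {E, S} — two choices.
Finn owns the node after s-E-T with actions {k, h} — two choices.
A pure strategy fixes one action at each information set independently, so the count is the product 2 × 2 × 2 = 8.
(For reference, Eve has 4 pure strategies, giving a 8×4 normal-form matrix.)

8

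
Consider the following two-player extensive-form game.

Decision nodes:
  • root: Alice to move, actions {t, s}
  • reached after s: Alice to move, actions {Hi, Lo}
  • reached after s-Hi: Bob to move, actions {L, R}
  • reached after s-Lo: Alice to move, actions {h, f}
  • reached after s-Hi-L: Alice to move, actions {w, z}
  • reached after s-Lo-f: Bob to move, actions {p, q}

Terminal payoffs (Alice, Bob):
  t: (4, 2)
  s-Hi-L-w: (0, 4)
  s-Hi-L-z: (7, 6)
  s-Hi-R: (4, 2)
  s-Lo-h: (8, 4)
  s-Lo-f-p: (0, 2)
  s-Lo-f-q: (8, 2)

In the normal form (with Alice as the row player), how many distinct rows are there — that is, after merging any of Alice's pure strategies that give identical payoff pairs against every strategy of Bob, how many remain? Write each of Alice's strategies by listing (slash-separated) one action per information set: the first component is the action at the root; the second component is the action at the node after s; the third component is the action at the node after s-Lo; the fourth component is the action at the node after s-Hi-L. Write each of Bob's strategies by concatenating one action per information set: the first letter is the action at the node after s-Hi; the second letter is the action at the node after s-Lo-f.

Alice has 16 pure strategies: t/Hi/h/w, t/Hi/h/z, t/Hi/f/w, t/Hi/f/z, t/Lo/h/w, t/Lo/h/z, t/Lo/f/w, t/Lo/f/z, s/Hi/h/w, s/Hi/h/z, s/Hi/f/w, s/Hi/f/z, s/Lo/h/w, s/Lo/h/z, s/Lo/f/w, s/Lo/f/z. Columns: Lp, Lq, Rp, Rq.
{t/Hi/h/w, t/Hi/h/z, t/Hi/f/w, t/Hi/f/z, t/Lo/h/w, t/Lo/h/z, t/Lo/f/w, t/Lo/f/z} → row (4,2) (4,2) (4,2) (4,2)
{s/Hi/h/w, s/Hi/f/w} → row (0,4) (0,4) (4,2) (4,2)
{s/Hi/h/z, s/Hi/f/z} → row (7,6) (7,6) (4,2) (4,2)
{s/Lo/h/w, s/Lo/h/z} → row (8,4) (8,4) (8,4) (8,4)
{s/Lo/f/w, s/Lo/f/z} → row (0,2) (8,2) (0,2) (8,2)
That's 5 distinct rows out of 16 strategies.

5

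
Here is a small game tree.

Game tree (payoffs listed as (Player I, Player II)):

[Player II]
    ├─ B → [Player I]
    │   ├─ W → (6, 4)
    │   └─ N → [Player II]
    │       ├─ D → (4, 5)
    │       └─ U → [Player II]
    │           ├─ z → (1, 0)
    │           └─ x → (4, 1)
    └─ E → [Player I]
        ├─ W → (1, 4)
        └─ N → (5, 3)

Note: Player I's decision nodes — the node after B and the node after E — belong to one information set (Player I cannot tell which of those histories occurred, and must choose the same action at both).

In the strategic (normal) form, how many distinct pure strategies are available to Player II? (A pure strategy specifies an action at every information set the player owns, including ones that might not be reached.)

Player II owns the root with actions {B, E} — two choices.
Player II owns the node after B-N with actions {D, U} — two choices.
Player II owns the node after B-N-U with actions {z, x} — two choices.
A pure strategy fixes one action at each information set independently, so the count is the product 2 × 2 × 2 = 8.

8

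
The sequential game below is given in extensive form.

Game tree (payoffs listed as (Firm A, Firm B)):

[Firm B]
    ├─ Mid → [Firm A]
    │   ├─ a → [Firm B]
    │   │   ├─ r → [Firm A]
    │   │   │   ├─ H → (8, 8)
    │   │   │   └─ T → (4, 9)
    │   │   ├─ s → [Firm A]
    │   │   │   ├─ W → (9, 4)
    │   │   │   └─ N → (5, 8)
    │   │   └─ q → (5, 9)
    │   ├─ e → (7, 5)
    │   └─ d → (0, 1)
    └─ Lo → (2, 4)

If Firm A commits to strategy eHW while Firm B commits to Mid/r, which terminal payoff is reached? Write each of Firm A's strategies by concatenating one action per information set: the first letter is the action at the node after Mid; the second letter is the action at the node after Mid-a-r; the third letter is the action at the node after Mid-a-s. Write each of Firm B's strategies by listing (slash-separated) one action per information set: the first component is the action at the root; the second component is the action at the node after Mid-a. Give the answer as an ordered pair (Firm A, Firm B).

(7, 5)

Trace the play path from the root:
  Firm B plays Mid
  Firm A plays e at [Mid]
→ terminal payoff (7, 5).
(Firm A's choice at the node after Mid-a-r is never reached on this path, so it doesn't affect the outcome.)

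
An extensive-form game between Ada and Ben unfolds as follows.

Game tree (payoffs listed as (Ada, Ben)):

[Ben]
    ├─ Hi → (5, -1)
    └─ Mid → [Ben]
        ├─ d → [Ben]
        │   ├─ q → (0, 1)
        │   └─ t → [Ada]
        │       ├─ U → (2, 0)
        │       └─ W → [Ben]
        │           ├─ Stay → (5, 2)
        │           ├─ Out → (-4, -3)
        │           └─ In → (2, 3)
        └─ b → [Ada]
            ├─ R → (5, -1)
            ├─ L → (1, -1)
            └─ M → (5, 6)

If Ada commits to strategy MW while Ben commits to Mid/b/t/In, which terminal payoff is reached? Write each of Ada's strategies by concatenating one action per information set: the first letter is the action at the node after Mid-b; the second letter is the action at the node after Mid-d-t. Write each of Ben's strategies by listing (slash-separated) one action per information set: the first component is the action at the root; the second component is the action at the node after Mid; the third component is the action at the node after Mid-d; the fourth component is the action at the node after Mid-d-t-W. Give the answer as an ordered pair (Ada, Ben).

(5, 6)

Trace the play path from the root:
  Ben plays Mid
  Ben plays b at [Mid]
  Ada plays M at [Mid-b]
→ terminal payoff (5, 6).
(Ada's choice at the node after Mid-d-t is never reached on this path, so it doesn't affect the outcome.)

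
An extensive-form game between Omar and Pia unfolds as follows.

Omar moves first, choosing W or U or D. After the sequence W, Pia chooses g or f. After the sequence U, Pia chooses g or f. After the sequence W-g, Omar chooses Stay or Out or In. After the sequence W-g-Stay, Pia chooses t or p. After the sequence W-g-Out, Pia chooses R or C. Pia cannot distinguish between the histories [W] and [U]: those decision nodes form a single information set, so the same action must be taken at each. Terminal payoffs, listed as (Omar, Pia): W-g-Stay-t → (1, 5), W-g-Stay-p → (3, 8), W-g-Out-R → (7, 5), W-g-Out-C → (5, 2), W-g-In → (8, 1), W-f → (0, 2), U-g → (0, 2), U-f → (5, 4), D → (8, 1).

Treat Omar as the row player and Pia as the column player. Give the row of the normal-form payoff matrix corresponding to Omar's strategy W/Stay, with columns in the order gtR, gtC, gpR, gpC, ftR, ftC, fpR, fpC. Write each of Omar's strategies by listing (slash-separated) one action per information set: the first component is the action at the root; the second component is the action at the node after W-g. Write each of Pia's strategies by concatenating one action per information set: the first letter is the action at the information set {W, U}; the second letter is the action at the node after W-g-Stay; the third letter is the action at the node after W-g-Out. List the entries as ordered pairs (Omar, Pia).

(1,5) (1,5) (3,8) (3,8) (0,2) (0,2) (0,2) (0,2)

vs gtR: Omar plays W → Pia plays g at [W] → Omar plays Stay at [W-g] → Pia plays t at [W-g-Stay] → (1, 5)
vs gtC: Omar plays W → Pia plays g at [W] → Omar plays Stay at [W-g] → Pia plays t at [W-g-Stay] → (1, 5)
vs gpR: Omar plays W → Pia plays g at [W] → Omar plays Stay at [W-g] → Pia plays p at [W-g-Stay] → (3, 8)
vs gpC: Omar plays W → Pia plays g at [W] → Omar plays Stay at [W-g] → Pia plays p at [W-g-Stay] → (3, 8)
vs ftR: Omar plays W → Pia plays f at [W] → (0, 2)
vs ftC: Omar plays W → Pia plays f at [W] → (0, 2)
vs fpR: Omar plays W → Pia plays f at [W] → (0, 2)
vs fpC: Omar plays W → Pia plays f at [W] → (0, 2)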